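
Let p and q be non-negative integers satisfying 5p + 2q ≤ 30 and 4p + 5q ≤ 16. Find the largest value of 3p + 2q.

12

(p,q)=(4,0): 5·4+2·0=20≤30, 4·4+5·0=16≤16, objective 12.
(p,q)=(3,0): 5·3+2·0=15≤30, 4·3+5·0=12≤16, objective 9.
The best lattice point is (4,0), giving 12.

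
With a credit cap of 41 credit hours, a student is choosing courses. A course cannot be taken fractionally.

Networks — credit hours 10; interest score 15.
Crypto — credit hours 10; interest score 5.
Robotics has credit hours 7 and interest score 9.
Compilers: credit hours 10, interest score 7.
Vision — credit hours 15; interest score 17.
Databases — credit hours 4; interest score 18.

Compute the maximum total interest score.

Treat it as a binary knapsack problem.
Take Networks, Robotics, Vision, and Databases: credit hours 10 + 7 + 15 + 4 = 36 ≤ 41, interest score 15 + 9 + 17 + 18 = 59.
No other feasible combination does better.

59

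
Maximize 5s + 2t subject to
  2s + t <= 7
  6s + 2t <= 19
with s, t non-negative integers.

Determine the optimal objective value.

(s,t)=(2,3) is feasible, giving 16.
(s,t)=(2,2) is feasible, giving 14.
(s,t)=(1,4) is feasible, giving 13.
(s,t)=(2,1) is feasible, giving 12.
No feasible integer point exceeds 16.

16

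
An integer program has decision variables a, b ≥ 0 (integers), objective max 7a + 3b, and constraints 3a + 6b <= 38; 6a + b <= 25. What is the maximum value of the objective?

(a,b)=(3,4) is feasible, giving 33.
(a,b)=(3,3) is feasible, giving 30.
(a,b)=(2,5) is feasible, giving 29.
The best lattice point is (3,4), giving 33.

33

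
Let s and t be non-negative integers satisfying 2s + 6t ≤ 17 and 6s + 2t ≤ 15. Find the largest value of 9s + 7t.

Relaxing integrality, the LP optimum is 31.50 at (s,t) = (1.75, 2.25), which is not an integer point.
(s,t)=(2,1) is feasible, giving 25.
(s,t)=(1,2) is feasible, giving 23.
The best lattice point is (2,1), giving 25.

25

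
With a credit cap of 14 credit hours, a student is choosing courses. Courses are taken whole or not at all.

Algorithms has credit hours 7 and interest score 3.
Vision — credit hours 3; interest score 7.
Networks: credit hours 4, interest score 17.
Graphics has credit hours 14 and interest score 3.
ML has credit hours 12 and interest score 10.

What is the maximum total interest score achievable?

27

Take Algorithms, Vision, and Networks: credit hours 7 + 3 + 4 = 14 ≤ 14, interest score 3 + 7 + 17 = 27.
No other feasible combination does better.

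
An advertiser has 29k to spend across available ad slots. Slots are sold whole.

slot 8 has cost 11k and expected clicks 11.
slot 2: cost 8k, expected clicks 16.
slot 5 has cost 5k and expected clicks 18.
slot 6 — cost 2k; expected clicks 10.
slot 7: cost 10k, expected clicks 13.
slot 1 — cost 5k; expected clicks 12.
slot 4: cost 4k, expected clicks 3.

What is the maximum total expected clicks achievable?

slot 2 + slot 5 + slot 6 + slot 7 + slot 4: cost 8 + 5 + 2 + 10 + 4 = 29 ≤ 29, expected clicks 16 + 18 + 10 + 13 + 3 = 60.
slot 2 + slot 5 + slot 6 + slot 1 + slot 4: cost 8 + 5 + 2 + 5 + 4 = 24 ≤ 29, expected clicks 16 + 18 + 10 + 12 + 3 = 59.
Best is slot 2, slot 5, slot 6, slot 7, and slot 4 with total expected clicks 60.

60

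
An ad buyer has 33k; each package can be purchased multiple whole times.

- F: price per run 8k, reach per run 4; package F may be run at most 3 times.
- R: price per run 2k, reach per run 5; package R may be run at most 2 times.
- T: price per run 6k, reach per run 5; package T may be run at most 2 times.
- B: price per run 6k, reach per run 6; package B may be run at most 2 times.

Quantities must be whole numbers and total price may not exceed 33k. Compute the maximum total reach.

32

2×R, 2×T, and 2×B: price 28 ≤ 33, reach 2·5 + 2·5 + 2·6 = 32.
1×F, 2×R, 1×T, and 2×B: price 30 ≤ 33, reach 1·4 + 2·5 + 1·5 + 2·6 = 31.
Best is 32.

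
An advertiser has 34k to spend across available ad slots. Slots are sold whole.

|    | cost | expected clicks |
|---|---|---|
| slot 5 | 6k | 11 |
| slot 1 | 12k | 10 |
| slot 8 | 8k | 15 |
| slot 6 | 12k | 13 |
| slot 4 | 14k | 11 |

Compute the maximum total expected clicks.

slot 5 + slot 8 + slot 6: cost 6 + 8 + 12 = 26 ≤ 34, expected clicks 11 + 15 + 13 = 39.
slot 8 + slot 6 + slot 4: cost 8 + 12 + 14 = 34 ≤ 34, expected clicks 15 + 13 + 11 = 39.
slot 1 + slot 8 + slot 6: cost 12 + 8 + 12 = 32 ≤ 34, expected clicks 10 + 15 + 13 = 38.
The maximum expected clicks is 39; one optimal choice is slot 5, slot 8, and slot 6.

39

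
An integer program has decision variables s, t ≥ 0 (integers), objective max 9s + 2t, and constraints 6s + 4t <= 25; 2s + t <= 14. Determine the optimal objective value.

The continuous relaxation peaks at (4.17, 0) with value 37.50; rounding to a feasible lattice point costs some objective.
(s,t)=(4,0): 6·4+4·0=24≤25, 2·4+1·0=8≤14, objective 36.
(s,t)=(3,1): 6·3+4·1=22≤25, 2·3+1·1=7≤14, objective 29.
(s,t)=(3,0): 6·3+4·0=18≤25, 2·3+1·0=6≤14, objective 27.
No feasible integer point exceeds 36.

36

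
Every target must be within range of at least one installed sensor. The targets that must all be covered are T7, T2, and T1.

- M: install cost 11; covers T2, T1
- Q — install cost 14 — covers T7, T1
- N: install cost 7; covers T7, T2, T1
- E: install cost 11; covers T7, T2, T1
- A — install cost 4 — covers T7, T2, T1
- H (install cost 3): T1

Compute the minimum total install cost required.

A alone covers T7, T2, T1 — every target.
Total install cost: 4.

4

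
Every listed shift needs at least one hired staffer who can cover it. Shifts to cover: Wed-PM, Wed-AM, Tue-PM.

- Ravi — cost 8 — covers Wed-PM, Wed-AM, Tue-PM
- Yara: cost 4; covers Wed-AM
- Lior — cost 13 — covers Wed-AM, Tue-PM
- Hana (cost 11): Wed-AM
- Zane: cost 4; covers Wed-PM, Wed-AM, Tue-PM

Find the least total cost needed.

4

Zane alone covers Wed-PM, Wed-AM, Tue-PM — every shift.
Total cost: 4.
No cover costs less than 4.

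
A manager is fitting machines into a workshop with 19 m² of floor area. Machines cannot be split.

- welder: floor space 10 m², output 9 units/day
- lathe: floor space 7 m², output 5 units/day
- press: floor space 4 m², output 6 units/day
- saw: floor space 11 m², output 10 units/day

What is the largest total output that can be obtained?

Treat it as a binary knapsack problem.
press + saw: floor space 4 + 11 = 15 ≤ 19, output 6 + 10 = 16.
welder + press: floor space 10 + 4 = 14 ≤ 19, output 9 + 6 = 15.
Best is press and saw with total output 16.

16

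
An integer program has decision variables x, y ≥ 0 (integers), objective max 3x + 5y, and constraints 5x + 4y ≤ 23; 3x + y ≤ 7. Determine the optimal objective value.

Relaxing integrality, the LP optimum is 28.75 at (x,y) = (0, 5.75), which is not an integer point.
(x,y)=(0,5) is feasible, giving 25.
(x,y)=(1,4) is feasible, giving 23.
(x,y)=(0,4) is feasible, giving 20.
No feasible integer point exceeds 25.

25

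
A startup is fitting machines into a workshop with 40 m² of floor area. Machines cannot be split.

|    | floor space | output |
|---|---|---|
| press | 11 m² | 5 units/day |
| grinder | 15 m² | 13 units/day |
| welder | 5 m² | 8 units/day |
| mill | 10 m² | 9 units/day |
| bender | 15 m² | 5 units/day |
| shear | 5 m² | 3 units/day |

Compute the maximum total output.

This is an integer program with binary decision variables.
grinder + welder + mill: floor space 15 + 5 + 10 = 30 ≤ 40, output 13 + 8 + 9 = 30.
grinder + welder + mill + shear: floor space 15 + 5 + 10 + 5 = 35 ≤ 40, output 13 + 8 + 9 + 3 = 33.
Best is grinder, welder, mill, and shear with total output 33.

33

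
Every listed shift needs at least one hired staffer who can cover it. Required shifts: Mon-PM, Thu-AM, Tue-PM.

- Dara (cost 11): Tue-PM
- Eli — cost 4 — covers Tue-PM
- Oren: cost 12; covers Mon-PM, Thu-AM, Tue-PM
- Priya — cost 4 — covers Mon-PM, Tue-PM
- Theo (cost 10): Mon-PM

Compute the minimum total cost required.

12

Oren alone covers Mon-PM, Thu-AM, Tue-PM — every shift.
Total cost: 12.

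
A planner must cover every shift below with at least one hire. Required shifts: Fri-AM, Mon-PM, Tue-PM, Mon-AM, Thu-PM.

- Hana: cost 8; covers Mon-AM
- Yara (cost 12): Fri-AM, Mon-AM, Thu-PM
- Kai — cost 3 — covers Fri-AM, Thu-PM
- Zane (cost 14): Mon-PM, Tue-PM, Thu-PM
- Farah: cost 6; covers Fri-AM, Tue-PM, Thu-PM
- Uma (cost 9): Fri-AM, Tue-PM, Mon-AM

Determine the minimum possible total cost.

The greedy cost-per-new-shift heuristic would pick Kai, Uma, and Zane for 26, but a cheaper cover exists.
Choose Zane and Uma: together they cover Fri-AM, Mon-PM, Tue-PM, Mon-AM, Thu-PM — every shift.
Total cost: 14 + 9 = 23.
No cover costs less than 23.

23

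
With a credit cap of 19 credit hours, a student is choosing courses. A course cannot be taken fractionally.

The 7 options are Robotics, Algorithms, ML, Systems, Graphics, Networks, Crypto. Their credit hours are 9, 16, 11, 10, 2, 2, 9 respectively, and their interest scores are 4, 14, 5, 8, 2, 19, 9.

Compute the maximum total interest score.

33

Allowing fractional choices, the relaxed optimum would be about 35.2, but courses are indivisible.
Algorithms + Networks: credit hours 16 + 2 = 18 ≤ 19, interest score 14 + 19 = 33.
Systems + Graphics + Networks: credit hours 10 + 2 + 2 = 14 ≤ 19, interest score 8 + 2 + 19 = 29.
Graphics + Networks + Crypto: credit hours 2 + 2 + 9 = 13 ≤ 19, interest score 2 + 19 + 9 = 30.
Best is Algorithms and Networks with total interest score 33.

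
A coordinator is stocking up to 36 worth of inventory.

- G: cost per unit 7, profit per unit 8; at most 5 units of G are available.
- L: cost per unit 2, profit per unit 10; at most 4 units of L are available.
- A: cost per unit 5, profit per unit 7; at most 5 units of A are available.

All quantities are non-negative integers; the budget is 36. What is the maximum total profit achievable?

76

L has the best ratio (10/2); taking only L gives at most 4×10 = 40 (stopped by the supply cap of 4).
Mixing does better — 1×G, 4×L, and 4×A: cost 35 ≤ 36, profit 1·8 + 4·10 + 4·7 = 76.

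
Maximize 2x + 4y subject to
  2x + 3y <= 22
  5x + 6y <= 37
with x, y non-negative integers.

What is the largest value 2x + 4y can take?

(x,y)=(0,6): 2·0+3·6=18≤22, 5·0+6·6=36≤37, objective 24.
(x,y)=(1,5): 2·1+3·5=17≤22, 5·1+6·5=35≤37, objective 22.
(x,y)=(0,5): 2·0+3·5=15≤22, 5·0+6·5=30≤37, objective 20.
Maximum is 24 at (x,y)=(0,6).

24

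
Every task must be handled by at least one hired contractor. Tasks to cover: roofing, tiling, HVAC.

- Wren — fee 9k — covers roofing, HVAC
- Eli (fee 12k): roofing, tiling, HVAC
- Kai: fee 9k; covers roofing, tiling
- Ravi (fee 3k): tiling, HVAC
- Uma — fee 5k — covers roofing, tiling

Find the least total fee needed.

This is a weighted set-cover instance.
Choose Ravi and Uma: together they cover roofing, tiling, HVAC — every task.
Total fee: 3 + 5 = 8.
No cover costs less than 8.

8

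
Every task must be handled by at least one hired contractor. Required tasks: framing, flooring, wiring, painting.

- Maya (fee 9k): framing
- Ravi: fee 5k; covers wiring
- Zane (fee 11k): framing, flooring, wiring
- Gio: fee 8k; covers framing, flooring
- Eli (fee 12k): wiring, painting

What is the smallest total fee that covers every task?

20

The greedy cost-per-new-task heuristic would pick Zane and Eli for 23, but a cheaper cover exists.
Choose Gio and Eli: together they cover framing, flooring, wiring, painting — every task.
Total fee: 8 + 12 = 20.
No cover costs less than 20.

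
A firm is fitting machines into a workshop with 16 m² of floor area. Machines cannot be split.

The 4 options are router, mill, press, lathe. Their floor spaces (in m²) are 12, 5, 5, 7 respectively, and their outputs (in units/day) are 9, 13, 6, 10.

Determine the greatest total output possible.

23

mill + press: floor space 5 + 5 = 10 ≤ 16, output 13 + 6 = 19.
mill + lathe: floor space 5 + 7 = 12 ≤ 16, output 13 + 10 = 23.
Best is mill and lathe with total output 23.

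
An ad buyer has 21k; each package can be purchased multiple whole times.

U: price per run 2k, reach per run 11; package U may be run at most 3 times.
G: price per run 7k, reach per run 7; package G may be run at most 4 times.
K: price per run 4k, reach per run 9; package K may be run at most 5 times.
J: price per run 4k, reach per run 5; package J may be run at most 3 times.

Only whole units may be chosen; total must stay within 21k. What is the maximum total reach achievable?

Take 3×U and 3×K: price 18 ≤ 21, reach 3·11 + 3·9 = 60.
U has the best ratio (11/2) and is taken to its limit of 3; remaining capacity is filled optimally with the others.

60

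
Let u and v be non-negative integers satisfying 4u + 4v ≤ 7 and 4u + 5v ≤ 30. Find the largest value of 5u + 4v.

(u,v)=(1,0): 4·1+4·0=4≤7, 4·1+5·0=4≤30, objective 5.
(u,v)=(0,1): 4·0+4·1=4≤7, 4·0+5·1=5≤30, objective 4.
(u,v)=(0,0): 4·0+4·0=0≤7, 4·0+5·0=0≤30, objective 0.
No feasible integer point exceeds 5.

5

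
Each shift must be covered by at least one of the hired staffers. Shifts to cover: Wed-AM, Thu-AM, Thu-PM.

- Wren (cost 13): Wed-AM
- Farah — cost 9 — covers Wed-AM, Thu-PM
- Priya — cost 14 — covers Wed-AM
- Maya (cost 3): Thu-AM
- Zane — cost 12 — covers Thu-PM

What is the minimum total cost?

Choose Farah and Maya: together they cover Wed-AM, Thu-AM, Thu-PM — every shift.
Total cost: 9 + 3 = 12.
No cover costs less than 12.

12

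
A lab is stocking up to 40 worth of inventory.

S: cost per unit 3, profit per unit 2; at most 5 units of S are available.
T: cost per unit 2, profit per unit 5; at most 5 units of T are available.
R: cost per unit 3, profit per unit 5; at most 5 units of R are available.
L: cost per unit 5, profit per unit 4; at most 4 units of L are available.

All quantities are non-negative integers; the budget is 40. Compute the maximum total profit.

Take 5×T, 5×R, and 3×L: cost 40 ≤ 40, profit 5·5 + 5·5 + 3·4 = 62.
T has the best ratio (5/2) and is taken to its limit of 5; remaining capacity is filled optimally with the others.

62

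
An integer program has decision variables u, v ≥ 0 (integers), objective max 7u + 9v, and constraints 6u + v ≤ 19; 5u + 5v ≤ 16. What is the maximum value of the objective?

27

Relaxing integrality, the LP optimum is 28.80 at (u,v) = (0, 3.2), which is not an integer point.
(u,v)=(0,3): 6·0+1·3=3≤19, 5·0+5·3=15≤16, objective 27.
(u,v)=(1,2): 6·1+1·2=8≤19, 5·1+5·2=15≤16, objective 25.
(u,v)=(0,2): 6·0+1·2=2≤19, 5·0+5·2=10≤16, objective 18.
No feasible integer point exceeds 27.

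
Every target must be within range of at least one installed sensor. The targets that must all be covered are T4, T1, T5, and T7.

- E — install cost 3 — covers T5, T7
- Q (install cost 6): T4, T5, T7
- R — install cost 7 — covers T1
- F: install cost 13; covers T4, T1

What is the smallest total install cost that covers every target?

13

This is an integer covering problem.
Choose Q and R: together they cover T4, T1, T5, T7 — every target.
Total install cost: 6 + 7 = 13.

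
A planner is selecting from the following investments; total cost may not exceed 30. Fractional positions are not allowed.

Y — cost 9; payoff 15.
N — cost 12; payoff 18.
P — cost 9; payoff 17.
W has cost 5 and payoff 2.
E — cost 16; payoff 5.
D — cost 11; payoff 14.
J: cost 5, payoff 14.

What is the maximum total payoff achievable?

50

N + P + J: cost 12 + 9 + 5 = 26 ≤ 30, payoff 18 + 17 + 14 = 49.
Y + P + W + J: cost 9 + 9 + 5 + 5 = 28 ≤ 30, payoff 15 + 17 + 2 + 14 = 48.
Y + N + P: cost 9 + 12 + 9 = 30 ≤ 30, payoff 15 + 18 + 17 = 50.
Best is Y, N, and P with total payoff 50.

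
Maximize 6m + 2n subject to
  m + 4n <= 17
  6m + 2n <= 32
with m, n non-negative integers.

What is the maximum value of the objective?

32

(m,n)=(5,1): 1·5+4·1=9≤17, 6·5+2·1=32≤32, objective 32.
(m,n)=(5,0): 1·5+4·0=5≤17, 6·5+2·0=30≤32, objective 30.
(m,n)=(4,2): 1·4+4·2=12≤17, 6·4+2·2=28≤32, objective 28.
Maximum is 32 at (m,n)=(5,1).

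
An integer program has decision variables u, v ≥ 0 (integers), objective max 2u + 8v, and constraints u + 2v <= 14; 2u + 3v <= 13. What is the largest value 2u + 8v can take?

(u,v)=(0,4) is feasible, giving 32.
(u,v)=(1,3) is feasible, giving 26.
Maximum is 32 at (u,v)=(0,4).

32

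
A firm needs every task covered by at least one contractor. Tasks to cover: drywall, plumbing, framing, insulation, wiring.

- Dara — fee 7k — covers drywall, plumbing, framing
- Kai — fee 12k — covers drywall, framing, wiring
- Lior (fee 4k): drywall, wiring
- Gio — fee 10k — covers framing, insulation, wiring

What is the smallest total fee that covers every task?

The greedy cost-per-new-task heuristic would pick Lior, Dara, and Gio for 21, but a cheaper cover exists.
Choose Dara and Gio: together they cover drywall, plumbing, framing, insulation, wiring — every task.
Total fee: 7 + 10 = 17.
No cover costs less than 17.

17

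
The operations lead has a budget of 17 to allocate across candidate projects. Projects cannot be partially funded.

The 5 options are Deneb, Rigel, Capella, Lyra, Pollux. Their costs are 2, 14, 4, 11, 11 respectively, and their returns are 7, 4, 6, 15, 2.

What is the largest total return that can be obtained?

This is a 0-1 knapsack instance.
Deneb + Capella + Lyra: cost 2 + 4 + 11 = 17 ≤ 17, return 7 + 6 + 15 = 28.
Capella + Lyra: cost 4 + 11 = 15 ≤ 17, return 6 + 15 = 21.
Deneb + Lyra: cost 2 + 11 = 13 ≤ 17, return 7 + 15 = 22.
Best is Deneb, Capella, and Lyra with total return 28.

28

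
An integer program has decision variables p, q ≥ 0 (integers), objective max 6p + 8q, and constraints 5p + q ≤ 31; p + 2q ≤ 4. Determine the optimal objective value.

24

(p,q)=(4,0): 5·4+1·0=20≤31, 1·4+2·0=4≤4, objective 24.
(p,q)=(3,0): 5·3+1·0=15≤31, 1·3+2·0=3≤4, objective 18.
The best lattice point is (4,0), giving 24.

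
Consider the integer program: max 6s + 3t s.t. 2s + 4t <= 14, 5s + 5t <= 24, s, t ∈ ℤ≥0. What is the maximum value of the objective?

24

The continuous relaxation peaks at (4.8, 0) with value 28.80; rounding to a feasible lattice point costs some objective.
(s,t)=(4,0): 2·4+4·0=8≤14, 5·4+5·0=20≤24, objective 24.
(s,t)=(3,1): 2·3+4·1=10≤14, 5·3+5·1=20≤24, objective 21.
(s,t)=(3,0): 2·3+4·0=6≤14, 5·3+5·0=15≤24, objective 18.
Maximum is 24 at (s,t)=(4,0).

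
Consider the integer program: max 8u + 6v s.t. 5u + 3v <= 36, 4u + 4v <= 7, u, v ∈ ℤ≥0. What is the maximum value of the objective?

Relaxing integrality, the LP optimum is 14.00 at (u,v) = (1.75, 0), which is not an integer point.
(u,v)=(1,0): 5·1+3·0=5≤36, 4·1+4·0=4≤7, objective 8.
(u,v)=(0,1): 5·0+3·1=3≤36, 4·0+4·1=4≤7, objective 6.
(u,v)=(0,0): 5·0+3·0=0≤36, 4·0+4·0=0≤7, objective 0.
No feasible integer point exceeds 8.

8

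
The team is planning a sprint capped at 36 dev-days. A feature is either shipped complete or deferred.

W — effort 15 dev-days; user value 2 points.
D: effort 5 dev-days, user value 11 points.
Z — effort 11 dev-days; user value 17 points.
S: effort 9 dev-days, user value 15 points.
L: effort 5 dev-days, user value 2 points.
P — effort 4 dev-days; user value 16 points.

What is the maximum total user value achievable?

Take D, Z, S, L, and P: effort 5 + 11 + 9 + 5 + 4 = 34 ≤ 36, user value 11 + 17 + 15 + 2 + 16 = 61.
No other feasible combination does better.

61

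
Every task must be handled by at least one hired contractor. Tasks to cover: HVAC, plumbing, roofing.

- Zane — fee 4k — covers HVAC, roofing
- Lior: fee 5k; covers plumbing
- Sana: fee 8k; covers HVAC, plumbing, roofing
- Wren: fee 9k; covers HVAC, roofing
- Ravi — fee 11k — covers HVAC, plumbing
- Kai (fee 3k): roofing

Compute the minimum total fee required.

8

The greedy cost-per-new-task heuristic would pick Zane and Lior for 9, but a cheaper cover exists.
Sana alone covers HVAC, plumbing, roofing — every task.
Total fee: 8.
No cover costs less than 8.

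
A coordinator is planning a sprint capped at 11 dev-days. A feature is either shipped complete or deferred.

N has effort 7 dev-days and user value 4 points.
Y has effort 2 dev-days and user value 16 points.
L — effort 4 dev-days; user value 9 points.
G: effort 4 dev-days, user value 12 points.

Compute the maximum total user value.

37

Allowing fractional choices, the relaxed optimum would be about 37.6, but features are indivisible.
Y + L: effort 2 + 4 = 6 ≤ 11, user value 16 + 9 = 25.
Y + G: effort 2 + 4 = 6 ≤ 11, user value 16 + 12 = 28.
Y + L + G: effort 2 + 4 + 4 = 10 ≤ 11, user value 16 + 9 + 12 = 37.
Best is Y, L, and G with total user value 37.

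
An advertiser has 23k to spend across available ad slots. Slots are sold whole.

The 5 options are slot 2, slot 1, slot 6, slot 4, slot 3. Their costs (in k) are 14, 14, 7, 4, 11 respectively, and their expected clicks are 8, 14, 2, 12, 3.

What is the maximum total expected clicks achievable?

slot 1 + slot 4: cost 14 + 4 = 18 ≤ 23, expected clicks 14 + 12 = 26.
slot 2 + slot 4: cost 14 + 4 = 18 ≤ 23, expected clicks 8 + 12 = 20.
slot 6 + slot 4 + slot 3: cost 7 + 4 + 11 = 22 ≤ 23, expected clicks 2 + 12 + 3 = 17.
Best is slot 1 and slot 4 with total expected clicks 26.

26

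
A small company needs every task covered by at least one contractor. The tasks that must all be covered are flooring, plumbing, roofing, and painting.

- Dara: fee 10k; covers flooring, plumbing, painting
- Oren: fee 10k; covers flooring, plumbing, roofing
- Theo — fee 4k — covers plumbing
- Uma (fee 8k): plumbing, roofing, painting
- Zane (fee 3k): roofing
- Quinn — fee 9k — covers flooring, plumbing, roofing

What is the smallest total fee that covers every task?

13

Choose Dara and Zane: together they cover flooring, plumbing, roofing, painting — every task.
Total fee: 10 + 3 = 13.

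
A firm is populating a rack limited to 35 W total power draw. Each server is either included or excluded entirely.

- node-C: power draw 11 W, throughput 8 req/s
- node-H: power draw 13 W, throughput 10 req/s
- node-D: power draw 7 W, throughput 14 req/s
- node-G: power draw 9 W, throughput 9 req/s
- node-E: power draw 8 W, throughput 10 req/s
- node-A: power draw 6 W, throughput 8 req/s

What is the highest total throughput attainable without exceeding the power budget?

Allowing fractional choices, the relaxed optimum would be about 44.8, but servers are indivisible.
node-H + node-D + node-E + node-A: power draw 13 + 7 + 8 + 6 = 34 ≤ 35, throughput 10 + 14 + 10 + 8 = 42.
node-C + node-D + node-G + node-E: power draw 11 + 7 + 9 + 8 = 35 ≤ 35, throughput 8 + 14 + 9 + 10 = 41.
node-D + node-G + node-E + node-A: power draw 7 + 9 + 8 + 6 = 30 ≤ 35, throughput 14 + 9 + 10 + 8 = 41.
Best is node-H, node-D, node-E, and node-A with total throughput 42.

42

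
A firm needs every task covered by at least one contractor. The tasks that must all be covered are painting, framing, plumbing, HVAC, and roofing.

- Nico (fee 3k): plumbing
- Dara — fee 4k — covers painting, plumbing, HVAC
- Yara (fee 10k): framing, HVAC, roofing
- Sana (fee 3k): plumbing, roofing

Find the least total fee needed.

14

Choose Dara and Yara: together they cover painting, framing, plumbing, HVAC, roofing — every task.
Total fee: 4 + 10 = 14.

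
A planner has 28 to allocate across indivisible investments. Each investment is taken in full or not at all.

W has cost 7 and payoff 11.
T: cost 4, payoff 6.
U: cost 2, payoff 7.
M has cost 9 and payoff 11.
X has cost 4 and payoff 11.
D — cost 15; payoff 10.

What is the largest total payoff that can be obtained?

Allowing fractional choices, the relaxed optimum would be about 47.3, but investments are indivisible.
W + T + U + M + X: cost 7 + 4 + 2 + 9 + 4 = 26 ≤ 28, payoff 11 + 6 + 7 + 11 + 11 = 46.
W + U + M + X: cost 7 + 2 + 9 + 4 = 22 ≤ 28, payoff 11 + 7 + 11 + 11 = 40.
Best is W, T, U, M, and X with total payoff 46.

46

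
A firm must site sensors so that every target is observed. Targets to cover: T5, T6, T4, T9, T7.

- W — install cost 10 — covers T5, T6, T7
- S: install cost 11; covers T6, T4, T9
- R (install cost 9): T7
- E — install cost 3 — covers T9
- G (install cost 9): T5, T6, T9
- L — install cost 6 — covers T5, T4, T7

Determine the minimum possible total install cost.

15

This is a weighted set-cover instance.
Choose G and L: together they cover T5, T6, T4, T9, T7 — every target.
Total install cost: 9 + 6 = 15.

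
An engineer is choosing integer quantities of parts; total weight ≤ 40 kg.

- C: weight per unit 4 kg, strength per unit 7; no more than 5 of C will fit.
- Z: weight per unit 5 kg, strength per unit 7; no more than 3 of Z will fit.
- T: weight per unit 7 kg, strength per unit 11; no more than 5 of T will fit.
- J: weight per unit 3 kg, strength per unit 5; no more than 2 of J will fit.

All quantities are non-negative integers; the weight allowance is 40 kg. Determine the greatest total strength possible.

67

4×C, 3×T, and 1×J: weight 40 ≤ 40, strength 4·7 + 3·11 + 1·5 = 66.
5×C, 2×T, and 2×J: weight 40 ≤ 40, strength 5·7 + 2·11 + 2·5 = 67.
Best is 67.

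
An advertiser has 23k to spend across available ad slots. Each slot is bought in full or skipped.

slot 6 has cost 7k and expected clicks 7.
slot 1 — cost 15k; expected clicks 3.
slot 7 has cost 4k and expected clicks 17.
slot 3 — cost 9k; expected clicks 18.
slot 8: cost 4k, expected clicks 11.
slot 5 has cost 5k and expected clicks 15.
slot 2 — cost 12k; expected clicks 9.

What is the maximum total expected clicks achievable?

61

Allowing fractional choices, the relaxed optimum would be about 62.0, but ad slots are indivisible.
slot 7 + slot 3 + slot 8 + slot 5: cost 4 + 9 + 4 + 5 = 22 ≤ 23, expected clicks 17 + 18 + 11 + 15 = 61.
slot 6 + slot 7 + slot 8 + slot 5: cost 7 + 4 + 4 + 5 = 20 ≤ 23, expected clicks 7 + 17 + 11 + 15 = 50.
slot 7 + slot 3 + slot 5: cost 4 + 9 + 5 = 18 ≤ 23, expected clicks 17 + 18 + 15 = 50.
Best is slot 7, slot 3, slot 8, and slot 5 with total expected clicks 61.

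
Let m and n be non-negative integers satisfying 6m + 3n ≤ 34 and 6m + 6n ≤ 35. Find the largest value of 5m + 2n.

(m,n)=(5,0): 6·5+3·0=30≤34, 6·5+6·0=30≤35, objective 25.
(m,n)=(4,1): 6·4+3·1=27≤34, 6·4+6·1=30≤35, objective 22.
(m,n)=(4,0): 6·4+3·0=24≤34, 6·4+6·0=24≤35, objective 20.
No feasible integer point exceeds 25.

25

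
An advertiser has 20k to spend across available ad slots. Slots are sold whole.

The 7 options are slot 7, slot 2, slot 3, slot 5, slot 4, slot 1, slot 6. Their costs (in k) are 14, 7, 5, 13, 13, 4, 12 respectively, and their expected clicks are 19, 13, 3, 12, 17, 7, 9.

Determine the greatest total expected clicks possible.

30

Allowing fractional choices, the relaxed optimum would be about 32.2, but ad slots are indivisible.
slot 7 + slot 1: cost 14 + 4 = 18 ≤ 20, expected clicks 19 + 7 = 26.
slot 2 + slot 4: cost 7 + 13 = 20 ≤ 20, expected clicks 13 + 17 = 30.
slot 2 + slot 5: cost 7 + 13 = 20 ≤ 20, expected clicks 13 + 12 = 25.
Best is slot 2 and slot 4 with total expected clicks 30.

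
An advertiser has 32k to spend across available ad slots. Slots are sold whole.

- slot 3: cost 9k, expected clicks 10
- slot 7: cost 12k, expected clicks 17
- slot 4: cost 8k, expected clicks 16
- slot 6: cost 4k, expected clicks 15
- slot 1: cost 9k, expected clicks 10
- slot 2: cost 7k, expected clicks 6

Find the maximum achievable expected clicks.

54

Take slot 7, slot 4, slot 6, and slot 2: cost 12 + 8 + 4 + 7 = 31 ≤ 32, expected clicks 17 + 16 + 15 + 6 = 54.
No other feasible combination does better.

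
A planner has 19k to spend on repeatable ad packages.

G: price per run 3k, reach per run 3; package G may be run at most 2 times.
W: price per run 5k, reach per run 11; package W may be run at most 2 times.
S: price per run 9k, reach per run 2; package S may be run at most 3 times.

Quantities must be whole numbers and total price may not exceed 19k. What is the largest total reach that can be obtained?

W has the best ratio (11/5); taking only W gives at most 2×11 = 22 (stopped by the supply cap of 2).
Mixing does better — 2×G and 2×W: price 16 ≤ 19, reach 2·3 + 2·11 = 28.

28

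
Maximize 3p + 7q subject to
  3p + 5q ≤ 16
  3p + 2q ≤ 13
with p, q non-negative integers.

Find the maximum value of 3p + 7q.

Relaxing integrality, the LP optimum is 22.40 at (p,q) = (0, 3.2), which is not an integer point.
(p,q)=(0,3): 3·0+5·3=15≤16, 3·0+2·3=6≤13, objective 21.
(p,q)=(1,2): 3·1+5·2=13≤16, 3·1+2·2=7≤13, objective 17.
(p,q)=(0,2): 3·0+5·2=10≤16, 3·0+2·2=4≤13, objective 14.
The best lattice point is (0,3), giving 21.

21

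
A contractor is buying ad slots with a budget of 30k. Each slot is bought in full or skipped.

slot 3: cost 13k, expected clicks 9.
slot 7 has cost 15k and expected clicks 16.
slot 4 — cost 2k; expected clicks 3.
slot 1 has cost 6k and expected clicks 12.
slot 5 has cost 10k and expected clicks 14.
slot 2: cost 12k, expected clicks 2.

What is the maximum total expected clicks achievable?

35

This is a 0-1 knapsack instance.
slot 7 + slot 4 + slot 5: cost 15 + 2 + 10 = 27 ≤ 30, expected clicks 16 + 3 + 14 = 33.
slot 3 + slot 1 + slot 5: cost 13 + 6 + 10 = 29 ≤ 30, expected clicks 9 + 12 + 14 = 35.
Best is slot 3, slot 1, and slot 5 with total expected clicks 35.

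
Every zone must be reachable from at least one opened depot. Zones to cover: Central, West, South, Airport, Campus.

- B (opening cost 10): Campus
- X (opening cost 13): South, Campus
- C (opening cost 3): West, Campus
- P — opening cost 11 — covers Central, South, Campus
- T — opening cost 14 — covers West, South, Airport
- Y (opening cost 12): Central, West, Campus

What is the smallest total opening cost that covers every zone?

25

The greedy cost-per-new-zone heuristic would pick C, P, and T for 28, but a cheaper cover exists.
Choose P and T: together they cover Central, West, South, Airport, Campus — every zone.
Total opening cost: 11 + 14 = 25.
No cover costs less than 25.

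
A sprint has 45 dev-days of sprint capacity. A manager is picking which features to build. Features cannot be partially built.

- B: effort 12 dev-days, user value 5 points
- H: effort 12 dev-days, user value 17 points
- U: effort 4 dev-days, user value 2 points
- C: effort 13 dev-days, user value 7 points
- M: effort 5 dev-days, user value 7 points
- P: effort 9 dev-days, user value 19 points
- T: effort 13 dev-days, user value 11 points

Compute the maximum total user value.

H + U + M + P + T: effort 12 + 4 + 5 + 9 + 13 = 43 ≤ 45, user value 17 + 2 + 7 + 19 + 11 = 56.
H + M + P + T: effort 12 + 5 + 9 + 13 = 39 ≤ 45, user value 17 + 7 + 19 + 11 = 54.
H + U + C + M + P: effort 12 + 4 + 13 + 5 + 9 = 43 ≤ 45, user value 17 + 2 + 7 + 7 + 19 = 52.
Best is H, U, M, P, and T with total user value 56.

56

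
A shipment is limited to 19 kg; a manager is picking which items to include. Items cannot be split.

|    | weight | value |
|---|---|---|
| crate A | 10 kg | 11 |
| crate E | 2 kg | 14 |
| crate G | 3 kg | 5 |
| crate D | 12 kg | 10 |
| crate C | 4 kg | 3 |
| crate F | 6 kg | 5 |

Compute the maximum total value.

Allowing fractional choices, the relaxed optimum would be about 33.3, but items are indivisible.
crate A + crate E + crate G: weight 10 + 2 + 3 = 15 ≤ 19, value 11 + 14 + 5 = 30.
crate A + crate E + crate F: weight 10 + 2 + 6 = 18 ≤ 19, value 11 + 14 + 5 = 30.
crate A + crate E + crate G + crate C: weight 10 + 2 + 3 + 4 = 19 ≤ 19, value 11 + 14 + 5 + 3 = 33.
Best is crate A, crate E, crate G, and crate C with total value 33.

33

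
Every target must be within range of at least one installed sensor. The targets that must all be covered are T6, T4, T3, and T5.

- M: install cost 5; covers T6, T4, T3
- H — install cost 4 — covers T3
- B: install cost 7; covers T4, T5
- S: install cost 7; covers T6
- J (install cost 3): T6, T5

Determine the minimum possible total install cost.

8

This is an integer covering problem.
Choose M and J: together they cover T6, T4, T3, T5 — every target.
Total install cost: 5 + 3 = 8.
No cover costs less than 8.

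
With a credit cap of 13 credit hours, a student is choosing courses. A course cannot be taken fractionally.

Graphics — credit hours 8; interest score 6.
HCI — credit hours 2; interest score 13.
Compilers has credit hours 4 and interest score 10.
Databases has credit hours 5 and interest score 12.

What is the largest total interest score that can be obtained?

HCI + Compilers: credit hours 2 + 4 = 6 ≤ 13, interest score 13 + 10 = 23.
HCI + Compilers + Databases: credit hours 2 + 4 + 5 = 11 ≤ 13, interest score 13 + 10 + 12 = 35.
HCI + Databases: credit hours 2 + 5 = 7 ≤ 13, interest score 13 + 12 = 25.
Best is HCI, Compilers, and Databases with total interest score 35.

35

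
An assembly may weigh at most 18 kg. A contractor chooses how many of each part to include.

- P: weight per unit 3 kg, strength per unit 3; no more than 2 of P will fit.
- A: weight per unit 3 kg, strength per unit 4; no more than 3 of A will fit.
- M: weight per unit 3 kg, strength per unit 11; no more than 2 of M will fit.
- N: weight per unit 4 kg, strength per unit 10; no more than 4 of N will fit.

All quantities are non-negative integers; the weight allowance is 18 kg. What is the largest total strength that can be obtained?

52

This is a bounded integer knapsack.
2×M and 3×N: weight 18 ≤ 18, strength 2·11 + 3·10 = 52.
1×A, 2×M, and 2×N: weight 17 ≤ 18, strength 1·4 + 2·11 + 2·10 = 46.
Best is 52.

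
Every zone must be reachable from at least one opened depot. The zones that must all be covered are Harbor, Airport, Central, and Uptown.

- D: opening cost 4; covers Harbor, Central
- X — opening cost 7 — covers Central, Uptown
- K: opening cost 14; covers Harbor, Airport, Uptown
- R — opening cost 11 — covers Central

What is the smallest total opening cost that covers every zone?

This is an integer covering problem.
The greedy cost-per-new-zone heuristic would pick D, X, and K for 25, but a cheaper cover exists.
Choose D and K: together they cover Harbor, Airport, Central, Uptown — every zone.
Total opening cost: 4 + 14 = 18.
No cover costs less than 18.

18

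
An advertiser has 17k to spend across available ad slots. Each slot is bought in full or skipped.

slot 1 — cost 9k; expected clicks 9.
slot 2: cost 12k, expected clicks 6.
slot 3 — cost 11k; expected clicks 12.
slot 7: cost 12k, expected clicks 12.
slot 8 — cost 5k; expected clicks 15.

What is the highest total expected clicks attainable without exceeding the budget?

Take slot 3 and slot 8: cost 11 + 5 = 16 ≤ 17, expected clicks 12 + 15 = 27.
No feasible combination exceeds this.

27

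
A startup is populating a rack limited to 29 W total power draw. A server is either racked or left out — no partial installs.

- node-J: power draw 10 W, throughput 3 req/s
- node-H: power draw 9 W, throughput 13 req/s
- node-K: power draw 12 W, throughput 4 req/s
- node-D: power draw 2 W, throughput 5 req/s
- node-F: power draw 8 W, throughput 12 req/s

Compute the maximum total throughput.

33

This is a 0-1 knapsack instance.
node-J + node-H + node-D + node-F: power draw 10 + 9 + 2 + 8 = 29 ≤ 29, throughput 3 + 13 + 5 + 12 = 33.
node-H + node-K + node-F: power draw 9 + 12 + 8 = 29 ≤ 29, throughput 13 + 4 + 12 = 29.
node-H + node-D + node-F: power draw 9 + 2 + 8 = 19 ≤ 29, throughput 13 + 5 + 12 = 30.
Best is node-J, node-H, node-D, and node-F with total throughput 33.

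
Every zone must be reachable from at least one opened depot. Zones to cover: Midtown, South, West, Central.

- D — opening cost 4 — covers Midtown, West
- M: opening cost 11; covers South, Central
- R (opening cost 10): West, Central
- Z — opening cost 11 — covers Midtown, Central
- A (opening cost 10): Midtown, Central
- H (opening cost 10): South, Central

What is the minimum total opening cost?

This is a weighted set-cover instance.
Choose D and H: together they cover Midtown, South, West, Central — every zone.
Total opening cost: 4 + 10 = 14.
No cover costs less than 14.

14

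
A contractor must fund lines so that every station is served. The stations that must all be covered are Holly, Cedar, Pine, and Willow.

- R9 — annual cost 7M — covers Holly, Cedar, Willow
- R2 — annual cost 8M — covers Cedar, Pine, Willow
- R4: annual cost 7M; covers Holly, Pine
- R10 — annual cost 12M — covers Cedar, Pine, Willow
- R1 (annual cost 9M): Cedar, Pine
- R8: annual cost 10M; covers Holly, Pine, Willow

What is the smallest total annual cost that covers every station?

14

This is an integer covering problem.
Choose R9 and R4: together they cover Holly, Cedar, Pine, Willow — every station.
Total annual cost: 7 + 7 = 14.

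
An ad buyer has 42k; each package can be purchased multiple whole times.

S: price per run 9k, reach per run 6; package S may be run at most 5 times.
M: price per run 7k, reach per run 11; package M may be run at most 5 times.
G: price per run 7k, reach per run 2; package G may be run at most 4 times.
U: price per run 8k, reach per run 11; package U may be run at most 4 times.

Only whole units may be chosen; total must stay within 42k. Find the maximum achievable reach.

57

This is a bounded integer knapsack.
Take 5×M and 1×G: price 42 ≤ 42, reach 5·11 + 1·2 = 57.
M has the best ratio (11/7) and is taken to its limit of 5; remaining capacity is filled optimally with the others.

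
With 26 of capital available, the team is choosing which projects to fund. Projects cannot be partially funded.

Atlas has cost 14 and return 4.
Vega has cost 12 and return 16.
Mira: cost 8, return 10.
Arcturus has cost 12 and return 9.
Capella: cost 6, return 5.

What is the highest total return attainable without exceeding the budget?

31

Treat it as a binary knapsack problem.
Vega + Mira + Capella: cost 12 + 8 + 6 = 26 ≤ 26, return 16 + 10 + 5 = 31.
Vega + Mira: cost 12 + 8 = 20 ≤ 26, return 16 + 10 = 26.
Best is Vega, Mira, and Capella with total return 31.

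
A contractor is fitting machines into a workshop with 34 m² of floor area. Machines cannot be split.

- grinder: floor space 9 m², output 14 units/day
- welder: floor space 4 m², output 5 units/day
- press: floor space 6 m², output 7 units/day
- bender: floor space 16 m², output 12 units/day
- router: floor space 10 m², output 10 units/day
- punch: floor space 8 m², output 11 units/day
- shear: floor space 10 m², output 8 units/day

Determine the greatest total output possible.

42

grinder + welder + router + punch: floor space 9 + 4 + 10 + 8 = 31 ≤ 34, output 14 + 5 + 10 + 11 = 40.
grinder + press + router + punch: floor space 9 + 6 + 10 + 8 = 33 ≤ 34, output 14 + 7 + 10 + 11 = 42.
Best is grinder, press, router, and punch with total output 42.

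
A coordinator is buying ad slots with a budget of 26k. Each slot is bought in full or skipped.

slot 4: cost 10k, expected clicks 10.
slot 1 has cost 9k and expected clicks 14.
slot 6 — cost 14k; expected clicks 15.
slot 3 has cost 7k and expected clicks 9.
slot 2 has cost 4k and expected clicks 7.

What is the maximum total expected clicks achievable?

33

slot 4 + slot 1 + slot 2: cost 10 + 9 + 4 = 23 ≤ 26, expected clicks 10 + 14 + 7 = 31.
slot 6 + slot 3 + slot 2: cost 14 + 7 + 4 = 25 ≤ 26, expected clicks 15 + 9 + 7 = 31.
slot 4 + slot 1 + slot 3: cost 10 + 9 + 7 = 26 ≤ 26, expected clicks 10 + 14 + 9 = 33.
Best is slot 4, slot 1, and slot 3 with total expected clicks 33.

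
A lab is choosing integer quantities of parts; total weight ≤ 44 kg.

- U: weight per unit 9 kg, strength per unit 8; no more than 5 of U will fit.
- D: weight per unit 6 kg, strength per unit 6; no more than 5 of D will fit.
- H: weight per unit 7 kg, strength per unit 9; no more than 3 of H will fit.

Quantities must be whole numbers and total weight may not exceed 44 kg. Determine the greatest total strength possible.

This is a bounded integer knapsack.
Take 5×D and 2×H: weight 44 ≤ 44, strength 5·6 + 2·9 = 48.
No other integer combination yields more.

48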